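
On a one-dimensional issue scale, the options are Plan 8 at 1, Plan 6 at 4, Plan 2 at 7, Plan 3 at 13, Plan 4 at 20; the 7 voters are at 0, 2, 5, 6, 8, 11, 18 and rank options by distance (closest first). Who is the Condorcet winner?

Plan 2

With single-peaked preferences on a line, the Condorcet winner is the candidate closest to the median voter.
The median voter (position 6) is closest to Plan 2 at 7.
Check: Plan 2 vs Plan 8 — voters closer to Plan 2: 5 of 7.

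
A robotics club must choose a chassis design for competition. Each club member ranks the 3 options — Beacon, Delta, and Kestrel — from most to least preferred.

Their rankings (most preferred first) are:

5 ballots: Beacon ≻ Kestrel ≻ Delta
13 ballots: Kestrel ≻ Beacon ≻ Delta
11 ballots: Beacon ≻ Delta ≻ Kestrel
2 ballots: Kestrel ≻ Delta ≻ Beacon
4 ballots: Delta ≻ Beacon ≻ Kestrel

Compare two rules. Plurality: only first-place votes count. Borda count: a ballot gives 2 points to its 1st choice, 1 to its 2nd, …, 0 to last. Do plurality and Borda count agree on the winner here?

Yes

Plurality first-place counts: Beacon 16, Delta 4, Kestrel 15 → Beacon.
Borda totals: Beacon 49, Delta 21, Kestrel 35 → Beacon.
The two rules agree on Beacon.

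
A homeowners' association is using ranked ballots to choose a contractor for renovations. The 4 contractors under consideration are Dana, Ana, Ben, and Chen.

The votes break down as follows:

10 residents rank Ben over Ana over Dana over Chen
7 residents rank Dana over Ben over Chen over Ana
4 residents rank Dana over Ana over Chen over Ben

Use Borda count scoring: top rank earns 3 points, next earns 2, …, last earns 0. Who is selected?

Borda scores:
  Dana: 10·1 + 7·3 + 4·3 = 43
  Ana: 10·2 + 7·0 + 4·2 = 28
  Ben: 10·3 + 7·2 + 4·0 = 44
  Chen: 10·0 + 7·1 + 4·1 = 11
Ben has the highest total.

Ben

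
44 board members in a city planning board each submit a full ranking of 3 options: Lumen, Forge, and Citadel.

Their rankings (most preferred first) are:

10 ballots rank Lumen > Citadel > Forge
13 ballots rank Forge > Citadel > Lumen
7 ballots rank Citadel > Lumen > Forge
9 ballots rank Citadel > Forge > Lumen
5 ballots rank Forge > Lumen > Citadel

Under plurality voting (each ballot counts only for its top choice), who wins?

Forge

First-place vote totals:
  Lumen: 10
  Forge: 18
  Citadel: 16
Forge has the most first-place votes.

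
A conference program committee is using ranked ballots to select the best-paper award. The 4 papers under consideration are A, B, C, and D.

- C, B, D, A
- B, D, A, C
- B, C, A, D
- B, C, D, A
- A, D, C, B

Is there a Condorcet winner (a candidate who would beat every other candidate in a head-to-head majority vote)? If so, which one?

Head-to-head results (5 voters total):
A vs B: B wins 4–1.
A vs C: C wins 3–2.
A vs D: D wins 3–2.
B vs C: B wins 3–2.
B vs D: B wins 4–1.
C vs D: C wins 3–2.
B beats each rival — A (4–1), C (3–2), D (4–1) — so B is the Condorcet winner.

B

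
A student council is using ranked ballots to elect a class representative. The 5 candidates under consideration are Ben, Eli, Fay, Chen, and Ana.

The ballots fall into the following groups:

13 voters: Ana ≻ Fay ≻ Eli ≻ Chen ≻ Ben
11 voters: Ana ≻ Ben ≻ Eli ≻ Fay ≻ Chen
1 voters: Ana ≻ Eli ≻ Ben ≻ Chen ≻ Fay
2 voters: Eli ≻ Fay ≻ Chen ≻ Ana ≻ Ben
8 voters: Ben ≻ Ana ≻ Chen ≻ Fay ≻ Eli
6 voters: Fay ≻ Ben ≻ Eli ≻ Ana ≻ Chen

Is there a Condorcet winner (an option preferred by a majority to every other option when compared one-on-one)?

Yes

Head-to-head results (41 voters total):
Ben vs Eli: Ben wins 25–16.
Ben vs Fay: Fay wins 21–20.
Ben vs Chen: Ben wins 26–15.
Ben vs Ana: Ana wins 27–14.
Eli vs Fay: Fay wins 27–14.
Eli vs Chen: Eli wins 33–8.
Eli vs Ana: Ana wins 33–8.
Fay vs Chen: Fay wins 32–9.
Fay vs Ana: Ana wins 33–8.
Chen vs Ana: Ana wins 39–2.
Ana beats each rival — Ben (27–14), Eli (33–8), Fay (33–8), Chen (39–2) — so Ana is the Condorcet winner.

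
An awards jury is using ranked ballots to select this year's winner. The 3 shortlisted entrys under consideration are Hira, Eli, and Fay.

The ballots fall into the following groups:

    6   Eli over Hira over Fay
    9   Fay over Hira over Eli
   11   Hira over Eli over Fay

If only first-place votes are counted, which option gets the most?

First-place vote totals:
  Hira: 11
  Eli: 6
  Fay: 9
Hira has the most first-place votes.

Hira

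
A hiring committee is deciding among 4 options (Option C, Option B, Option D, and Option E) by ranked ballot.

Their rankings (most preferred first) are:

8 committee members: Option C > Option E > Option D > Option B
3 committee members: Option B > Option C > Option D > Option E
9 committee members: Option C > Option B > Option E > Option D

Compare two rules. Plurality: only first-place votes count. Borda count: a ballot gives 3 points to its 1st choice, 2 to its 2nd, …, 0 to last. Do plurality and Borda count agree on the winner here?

Plurality first-place counts: Option C 17, Option B 3, Option D 0, Option E 0 → Option C.
Borda totals: Option C 57, Option B 27, Option D 11, Option E 25 → Option C.
The two rules agree on Option C.

Yes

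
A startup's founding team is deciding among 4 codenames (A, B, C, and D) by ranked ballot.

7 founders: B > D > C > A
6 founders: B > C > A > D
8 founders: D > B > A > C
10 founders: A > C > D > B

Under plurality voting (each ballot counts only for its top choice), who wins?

First-place vote totals:
  A: 10
  B: 13
  C: 0
  D: 8
B has the most first-place votes.

B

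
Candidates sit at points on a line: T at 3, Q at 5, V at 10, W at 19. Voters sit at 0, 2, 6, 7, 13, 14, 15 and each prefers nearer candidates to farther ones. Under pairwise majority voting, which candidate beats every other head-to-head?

With single-peaked preferences on a line, the Condorcet winner is the candidate closest to the median voter.
The median voter (position 7) is closest to Q at 5.
Check: Q vs W — voters closer to Q: 4 of 7.

Q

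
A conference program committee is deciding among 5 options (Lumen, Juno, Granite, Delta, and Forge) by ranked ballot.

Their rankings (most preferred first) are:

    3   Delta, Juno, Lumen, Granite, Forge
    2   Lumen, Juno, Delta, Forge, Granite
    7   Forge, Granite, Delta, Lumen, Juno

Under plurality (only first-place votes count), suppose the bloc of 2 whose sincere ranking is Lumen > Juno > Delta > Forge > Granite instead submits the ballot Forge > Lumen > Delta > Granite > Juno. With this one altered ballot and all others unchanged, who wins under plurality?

Forge

First-place totals with the altered ballot: Lumen 0, Juno 0, Granite 0, Delta 3, Forge 9.
The winner is unchanged: still Forge.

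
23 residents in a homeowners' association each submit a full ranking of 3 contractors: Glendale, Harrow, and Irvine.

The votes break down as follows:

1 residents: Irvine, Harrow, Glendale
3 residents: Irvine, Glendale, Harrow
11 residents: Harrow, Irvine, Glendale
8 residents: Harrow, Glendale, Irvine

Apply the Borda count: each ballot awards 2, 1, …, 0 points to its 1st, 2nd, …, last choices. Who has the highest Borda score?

Harrow

Borda scores:
  Glendale: 0 + 3·1 + 11·0 + 8·1 = 11
  Harrow: 1 + 3·0 + 11·2 + 8·2 = 39
  Irvine: 2 + 3·2 + 11·1 + 8·0 = 19
Harrow has the highest total.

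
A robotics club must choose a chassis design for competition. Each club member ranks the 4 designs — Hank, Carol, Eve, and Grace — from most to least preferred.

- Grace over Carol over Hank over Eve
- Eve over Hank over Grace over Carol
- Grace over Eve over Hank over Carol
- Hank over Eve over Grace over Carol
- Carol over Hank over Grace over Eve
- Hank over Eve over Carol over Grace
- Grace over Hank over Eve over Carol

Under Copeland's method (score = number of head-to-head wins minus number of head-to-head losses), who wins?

Hank

Pairwise results:
  Hank vs Carol: Hank wins 5–2.
  Hank vs Eve: Hank wins 5–2.
  Hank vs Grace: Hank wins 4–3.
  Carol vs Eve: Eve wins 5–2.
  Carol vs Grace: Grace wins 5–2.
  Eve vs Grace: Grace wins 4–3.
Copeland scores (wins − losses):
  Hank: 3 − 0 = 3
  Carol: 0 − 3 = -3
  Eve: 1 − 2 = -1
  Grace: 2 − 1 = 1
Hank has the best Copeland score.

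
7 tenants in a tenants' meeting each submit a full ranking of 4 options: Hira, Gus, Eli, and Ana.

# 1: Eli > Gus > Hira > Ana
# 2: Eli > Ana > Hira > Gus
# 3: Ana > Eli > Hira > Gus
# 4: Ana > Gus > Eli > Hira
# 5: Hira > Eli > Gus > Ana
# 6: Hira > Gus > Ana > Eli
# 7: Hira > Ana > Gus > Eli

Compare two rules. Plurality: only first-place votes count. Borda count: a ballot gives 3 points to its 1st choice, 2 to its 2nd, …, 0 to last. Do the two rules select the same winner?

Plurality first-place counts: Hira 3, Gus 0, Eli 2, Ana 2 → Hira.
Borda totals: Hira 12, Gus 8, Eli 11, Ana 11 → Hira.
The two rules agree on Hira.

Yes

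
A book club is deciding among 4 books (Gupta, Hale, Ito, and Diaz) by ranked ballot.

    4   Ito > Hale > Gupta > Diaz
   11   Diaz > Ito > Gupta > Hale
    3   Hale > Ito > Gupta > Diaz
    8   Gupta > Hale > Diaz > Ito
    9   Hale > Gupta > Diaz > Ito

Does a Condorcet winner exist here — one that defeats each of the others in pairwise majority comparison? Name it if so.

There is no Condorcet winner

Head-to-head results (35 voters total):
Gupta vs Hale: Gupta wins 19–16.
Gupta vs Ito: Ito wins 18–17.
Gupta vs Diaz: Gupta wins 24–11.
Hale vs Ito: Hale wins 20–15.
Hale vs Diaz: Hale wins 24–11.
Ito vs Diaz: Diaz wins 28–7.
No candidate beats all others: Gupta beats Hale beats Ito beats Gupta, a majority cycle.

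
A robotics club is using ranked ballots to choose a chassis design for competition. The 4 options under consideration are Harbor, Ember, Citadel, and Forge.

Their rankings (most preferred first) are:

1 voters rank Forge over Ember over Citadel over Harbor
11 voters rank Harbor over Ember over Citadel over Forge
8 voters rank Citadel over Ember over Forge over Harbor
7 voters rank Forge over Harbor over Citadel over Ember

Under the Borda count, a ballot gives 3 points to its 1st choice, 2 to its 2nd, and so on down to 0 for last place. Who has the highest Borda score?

Harbor

Borda scores:
  Harbor: 0 + 11·3 + 8·0 + 7·2 = 47
  Ember: 2 + 11·2 + 8·2 + 7·0 = 40
  Citadel: 1 + 11·1 + 8·3 + 7·1 = 43
  Forge: 3 + 11·0 + 8·1 + 7·3 = 32
Harbor has the highest total.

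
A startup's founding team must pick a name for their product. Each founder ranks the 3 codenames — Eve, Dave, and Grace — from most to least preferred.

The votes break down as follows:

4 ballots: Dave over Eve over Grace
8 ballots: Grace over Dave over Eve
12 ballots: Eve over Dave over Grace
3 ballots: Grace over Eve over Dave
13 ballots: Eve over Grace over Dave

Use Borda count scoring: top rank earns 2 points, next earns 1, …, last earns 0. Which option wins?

Borda scores:
  Eve: 4·1 + 8·0 + 12·2 + 3·1 + 13·2 = 57
  Dave: 4·2 + 8·1 + 12·1 + 3·0 + 13·0 = 28
  Grace: 4·0 + 8·2 + 12·0 + 3·2 + 13·1 = 35
Eve has the highest total.

Eve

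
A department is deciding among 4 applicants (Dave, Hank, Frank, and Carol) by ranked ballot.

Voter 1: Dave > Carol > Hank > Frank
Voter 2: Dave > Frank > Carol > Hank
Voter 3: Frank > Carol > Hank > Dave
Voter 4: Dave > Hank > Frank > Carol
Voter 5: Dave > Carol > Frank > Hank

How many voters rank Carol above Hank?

Ballots ranking Carol above Hank: 4.
Ballots ranking Hank above Carol: 1.
So 4 of 5 voters prefer Carol to Hank.

4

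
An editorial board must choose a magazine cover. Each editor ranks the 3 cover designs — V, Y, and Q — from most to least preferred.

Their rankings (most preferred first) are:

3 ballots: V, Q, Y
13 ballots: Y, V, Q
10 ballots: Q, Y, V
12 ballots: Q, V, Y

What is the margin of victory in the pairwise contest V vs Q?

Ballots ranking V above Q: 3+13 = 16.
Ballots ranking Q above V: 10+12 = 22.
Q wins 22–16, a margin of 6.

6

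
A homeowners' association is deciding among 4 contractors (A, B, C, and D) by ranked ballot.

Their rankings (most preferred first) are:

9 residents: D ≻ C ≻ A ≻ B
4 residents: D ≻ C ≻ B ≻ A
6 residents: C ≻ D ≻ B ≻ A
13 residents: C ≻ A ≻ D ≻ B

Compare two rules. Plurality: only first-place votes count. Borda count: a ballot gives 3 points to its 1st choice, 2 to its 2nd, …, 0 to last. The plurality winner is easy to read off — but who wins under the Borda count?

Plurality first-place counts: A 0, B 0, C 19, D 13 → C.
Borda totals: A 35, B 10, C 83, D 64 → C.

C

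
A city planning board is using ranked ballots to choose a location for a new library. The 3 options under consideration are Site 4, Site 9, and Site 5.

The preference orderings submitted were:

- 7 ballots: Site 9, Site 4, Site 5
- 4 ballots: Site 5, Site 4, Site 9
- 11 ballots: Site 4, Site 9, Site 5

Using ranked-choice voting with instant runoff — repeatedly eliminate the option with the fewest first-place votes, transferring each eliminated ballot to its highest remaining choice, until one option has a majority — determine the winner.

Site 4

Round 1: Site 4 11, Site 9 7, Site 5 4. Site 5 has the fewest and is eliminated.
Round 2: Site 4 15, Site 9 7. Site 4 has a majority.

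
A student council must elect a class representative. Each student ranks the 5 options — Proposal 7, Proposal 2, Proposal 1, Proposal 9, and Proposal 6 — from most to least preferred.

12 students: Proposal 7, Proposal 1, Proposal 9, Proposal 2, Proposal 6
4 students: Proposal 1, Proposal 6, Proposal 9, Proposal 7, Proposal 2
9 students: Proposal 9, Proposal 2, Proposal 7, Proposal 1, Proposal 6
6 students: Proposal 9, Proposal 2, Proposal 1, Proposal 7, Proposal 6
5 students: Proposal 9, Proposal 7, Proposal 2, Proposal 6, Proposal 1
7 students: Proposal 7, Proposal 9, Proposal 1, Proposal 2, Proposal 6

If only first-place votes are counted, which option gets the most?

First-place vote totals:
  Proposal 7: 19
  Proposal 2: 0
  Proposal 1: 4
  Proposal 9: 20
  Proposal 6: 0
Proposal 9 has the most first-place votes.

Proposal 9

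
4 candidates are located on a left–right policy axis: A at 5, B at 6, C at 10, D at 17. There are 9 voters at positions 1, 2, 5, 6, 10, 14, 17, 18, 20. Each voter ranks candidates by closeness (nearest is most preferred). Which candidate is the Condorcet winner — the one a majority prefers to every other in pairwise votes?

With single-peaked preferences on a line, the Condorcet winner is the candidate closest to the median voter.
The median voter (position 10) is closest to C at 10.
Check: C vs D — voters closer to C: 5 of 9.

C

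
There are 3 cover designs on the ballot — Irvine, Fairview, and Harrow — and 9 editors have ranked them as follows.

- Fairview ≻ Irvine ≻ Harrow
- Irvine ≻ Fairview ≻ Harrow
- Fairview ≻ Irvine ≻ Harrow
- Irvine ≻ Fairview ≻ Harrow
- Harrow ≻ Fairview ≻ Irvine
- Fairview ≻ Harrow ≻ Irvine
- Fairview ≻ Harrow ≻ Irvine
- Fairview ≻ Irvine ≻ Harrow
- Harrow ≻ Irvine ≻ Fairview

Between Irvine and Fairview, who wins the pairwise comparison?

Fairview

Ballots ranking Irvine above Fairview: 3.
Ballots ranking Fairview above Irvine: 6.
Fairview wins the head-to-head, 6–3.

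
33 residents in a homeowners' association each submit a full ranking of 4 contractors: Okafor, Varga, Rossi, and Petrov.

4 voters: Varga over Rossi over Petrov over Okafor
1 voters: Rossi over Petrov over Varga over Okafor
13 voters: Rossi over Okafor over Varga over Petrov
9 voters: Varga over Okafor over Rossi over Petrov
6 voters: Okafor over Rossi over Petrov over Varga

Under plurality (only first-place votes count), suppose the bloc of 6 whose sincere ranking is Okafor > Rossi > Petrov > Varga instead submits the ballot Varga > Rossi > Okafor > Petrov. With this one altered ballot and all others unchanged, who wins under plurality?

Varga

First-place totals with the altered ballot: Okafor 0, Varga 19, Rossi 14, Petrov 0.
The switch changes the winner from Rossi to Varga.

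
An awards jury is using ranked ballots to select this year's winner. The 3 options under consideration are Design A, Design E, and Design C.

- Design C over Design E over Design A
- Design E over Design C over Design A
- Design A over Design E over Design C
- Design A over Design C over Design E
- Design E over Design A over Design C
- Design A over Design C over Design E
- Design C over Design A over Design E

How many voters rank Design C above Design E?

Ballots ranking Design C above Design E: 4.
Ballots ranking Design E above Design C: 3.
So 4 of 7 voters prefer Design C to Design E.

4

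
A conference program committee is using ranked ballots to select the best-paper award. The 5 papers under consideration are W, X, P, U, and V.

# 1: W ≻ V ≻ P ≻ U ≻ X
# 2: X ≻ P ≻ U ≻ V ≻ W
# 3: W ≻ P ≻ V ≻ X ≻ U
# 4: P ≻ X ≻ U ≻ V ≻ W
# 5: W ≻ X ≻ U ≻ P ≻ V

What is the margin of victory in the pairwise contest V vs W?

1

Ballots ranking V above W: 2.
Ballots ranking W above V: 3.
W wins 3–2, a margin of 1.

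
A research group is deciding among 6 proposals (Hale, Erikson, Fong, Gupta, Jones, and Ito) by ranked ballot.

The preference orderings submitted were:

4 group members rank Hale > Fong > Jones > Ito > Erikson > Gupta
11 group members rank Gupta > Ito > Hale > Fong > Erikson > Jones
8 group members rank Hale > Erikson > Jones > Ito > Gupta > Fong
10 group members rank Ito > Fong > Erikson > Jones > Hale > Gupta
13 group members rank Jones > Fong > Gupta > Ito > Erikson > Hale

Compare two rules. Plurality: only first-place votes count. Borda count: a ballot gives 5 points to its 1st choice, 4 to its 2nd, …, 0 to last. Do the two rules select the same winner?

Plurality first-place counts: Hale 12, Erikson 0, Fong 0, Gupta 11, Jones 13, Ito 10 → Jones.
Borda totals: Hale 103, Erikson 90, Fong 130, Gupta 102, Jones 121, Ito 144 → Ito.
The two rules disagree: plurality picks Jones, Borda picks Ito.

No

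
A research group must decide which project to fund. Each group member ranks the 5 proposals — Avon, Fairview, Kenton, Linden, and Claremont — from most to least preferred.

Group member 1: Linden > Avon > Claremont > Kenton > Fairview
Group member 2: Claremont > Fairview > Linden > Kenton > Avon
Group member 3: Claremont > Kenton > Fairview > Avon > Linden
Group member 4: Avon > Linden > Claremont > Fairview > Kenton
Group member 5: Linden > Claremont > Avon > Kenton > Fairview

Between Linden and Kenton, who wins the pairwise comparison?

Linden

Ballots ranking Linden above Kenton: 4.
Ballots ranking Kenton above Linden: 1.
Linden wins the head-to-head, 4–1.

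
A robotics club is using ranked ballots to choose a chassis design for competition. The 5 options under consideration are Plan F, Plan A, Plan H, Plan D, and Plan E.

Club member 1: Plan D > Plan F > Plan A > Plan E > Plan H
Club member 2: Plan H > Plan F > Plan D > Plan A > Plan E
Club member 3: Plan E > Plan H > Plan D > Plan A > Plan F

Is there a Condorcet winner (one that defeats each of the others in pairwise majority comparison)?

Head-to-head results (3 voters total):
Plan F vs Plan A: Plan F wins 2–1.
Plan F vs Plan H: Plan H wins 2–1.
Plan F vs Plan D: Plan D wins 2–1.
Plan F vs Plan E: Plan F wins 2–1.
Plan A vs Plan H: Plan H wins 2–1.
Plan A vs Plan D: Plan D wins 3–0.
Plan A vs Plan E: Plan A wins 2–1.
Plan H vs Plan D: Plan H wins 2–1.
Plan H vs Plan E: Plan E wins 2–1.
Plan D vs Plan E: Plan D wins 2–1.
No candidate beats all others: Plan F beats Plan E beats Plan H beats Plan F, a majority cycle.

No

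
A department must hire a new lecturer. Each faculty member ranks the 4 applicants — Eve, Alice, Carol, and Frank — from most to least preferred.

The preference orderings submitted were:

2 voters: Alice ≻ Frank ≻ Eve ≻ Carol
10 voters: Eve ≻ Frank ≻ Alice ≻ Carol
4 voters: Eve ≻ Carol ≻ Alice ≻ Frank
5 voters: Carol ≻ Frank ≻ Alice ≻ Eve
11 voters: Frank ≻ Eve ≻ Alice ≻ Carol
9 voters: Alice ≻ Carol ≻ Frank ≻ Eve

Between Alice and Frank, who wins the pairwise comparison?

Ballots ranking Alice above Frank: 2+4+9 = 15.
Ballots ranking Frank above Alice: 10+5+11 = 26.
Frank wins the head-to-head, 26–15.

Frank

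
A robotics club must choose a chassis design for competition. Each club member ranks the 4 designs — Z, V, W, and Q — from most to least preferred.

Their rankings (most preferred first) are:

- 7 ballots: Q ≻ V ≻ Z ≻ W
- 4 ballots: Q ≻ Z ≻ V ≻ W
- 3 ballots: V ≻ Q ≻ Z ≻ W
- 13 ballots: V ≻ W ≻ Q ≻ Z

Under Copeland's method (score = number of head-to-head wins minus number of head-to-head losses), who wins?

V

Pairwise results:
  Z vs V: V wins 23–4.
  Z vs W: Z wins 14–13.
  Z vs Q: Q wins 27–0.
  V vs W: V wins 27–0.
  V vs Q: V wins 16–11.
  W vs Q: Q wins 14–13.
Copeland scores (wins − losses):
  Z: 1 − 2 = -1
  V: 3 − 0 = 3
  W: 0 − 3 = -3
  Q: 2 − 1 = 1
V has the best Copeland score.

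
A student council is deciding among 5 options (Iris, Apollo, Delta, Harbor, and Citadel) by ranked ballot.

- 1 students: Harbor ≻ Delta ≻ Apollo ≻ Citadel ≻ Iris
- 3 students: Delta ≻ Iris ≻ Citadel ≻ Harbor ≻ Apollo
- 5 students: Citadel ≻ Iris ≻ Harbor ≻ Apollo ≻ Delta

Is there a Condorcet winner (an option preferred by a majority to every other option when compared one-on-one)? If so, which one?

Head-to-head results (9 voters total):
Iris vs Apollo: Iris wins 8–1.
Iris vs Delta: Iris wins 5–4.
Iris vs Harbor: Iris wins 8–1.
Iris vs Citadel: Citadel wins 6–3.
Apollo vs Delta: Apollo wins 5–4.
Apollo vs Harbor: Harbor wins 9–0.
Apollo vs Citadel: Citadel wins 8–1.
Delta vs Harbor: Harbor wins 6–3.
Delta vs Citadel: Citadel wins 5–4.
Harbor vs Citadel: Citadel wins 8–1.
Citadel beats each rival — Iris (6–3), Apollo (8–1), Delta (5–4), Harbor (8–1) — so Citadel is the Condorcet winner.

Citadel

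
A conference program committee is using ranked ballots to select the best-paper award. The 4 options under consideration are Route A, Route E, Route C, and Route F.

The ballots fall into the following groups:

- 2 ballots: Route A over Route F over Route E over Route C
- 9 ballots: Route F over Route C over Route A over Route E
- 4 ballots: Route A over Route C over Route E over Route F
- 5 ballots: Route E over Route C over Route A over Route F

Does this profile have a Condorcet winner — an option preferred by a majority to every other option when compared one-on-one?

Head-to-head results (20 voters total):
Route A vs Route E: Route A wins 15–5.
Route A vs Route C: Route C wins 14–6.
Route A vs Route F: Route A wins 11–9.
Route E vs Route C: Route C wins 13–7.
Route E vs Route F: Route F wins 11–9.
Route C vs Route F: Route F wins 11–9.
No candidate beats all others: Route A beats Route F beats Route C beats Route A, a majority cycle.

No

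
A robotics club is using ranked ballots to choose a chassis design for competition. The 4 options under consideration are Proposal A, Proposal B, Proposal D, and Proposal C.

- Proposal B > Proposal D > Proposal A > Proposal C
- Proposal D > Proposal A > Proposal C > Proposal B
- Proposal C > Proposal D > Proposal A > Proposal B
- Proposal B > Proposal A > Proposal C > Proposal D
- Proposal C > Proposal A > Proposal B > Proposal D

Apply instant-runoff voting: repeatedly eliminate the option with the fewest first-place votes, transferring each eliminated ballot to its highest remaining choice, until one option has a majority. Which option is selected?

Round 1: Proposal B 2, Proposal C 2, Proposal D 1, Proposal A 0. Proposal A has the fewest and is eliminated.
Round 2: Proposal B 2, Proposal C 2, Proposal D 1. Proposal D has the fewest and is eliminated.
Round 3: Proposal C 3, Proposal B 2. Proposal C has a majority.

Proposal C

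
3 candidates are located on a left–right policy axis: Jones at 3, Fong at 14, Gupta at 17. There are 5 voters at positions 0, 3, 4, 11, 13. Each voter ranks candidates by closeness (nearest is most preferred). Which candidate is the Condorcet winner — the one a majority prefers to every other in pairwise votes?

Jones

With single-peaked preferences on a line, the Condorcet winner is the candidate closest to the median voter.
The median voter (position 4) is closest to Jones at 3.
Check: Jones vs Fong — voters closer to Jones: 3 of 5.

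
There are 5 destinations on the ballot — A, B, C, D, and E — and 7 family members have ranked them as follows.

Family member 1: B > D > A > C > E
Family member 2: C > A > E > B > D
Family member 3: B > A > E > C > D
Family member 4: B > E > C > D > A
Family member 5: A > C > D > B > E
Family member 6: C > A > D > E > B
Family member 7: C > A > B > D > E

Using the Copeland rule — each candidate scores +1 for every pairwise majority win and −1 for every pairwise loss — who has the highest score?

C

Pairwise results:
  A vs B: A wins 4–3.
  A vs C: C wins 4–3.
  A vs D: A wins 5–2.
  A vs E: A wins 6–1.
  B vs C: C wins 4–3.
  B vs D: B wins 5–2.
  B vs E: B wins 5–2.
  C vs D: C wins 6–1.
  C vs E: C wins 5–2.
  D vs E: D wins 4–3.
Copeland scores (wins − losses):
  A: 3 − 1 = 2
  B: 2 − 2 = 0
  C: 4 − 0 = 4
  D: 1 − 3 = -2
  E: 0 − 4 = -4
C has the best Copeland score.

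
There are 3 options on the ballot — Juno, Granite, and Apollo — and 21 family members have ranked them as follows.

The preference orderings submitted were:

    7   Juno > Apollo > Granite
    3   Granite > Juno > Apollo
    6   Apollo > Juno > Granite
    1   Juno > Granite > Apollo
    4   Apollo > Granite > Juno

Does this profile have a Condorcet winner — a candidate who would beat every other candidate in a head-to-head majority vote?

Yes

Head-to-head results (21 voters total):
Juno vs Granite: Juno wins 14–7.
Juno vs Apollo: Juno wins 11–10.
Granite vs Apollo: Apollo wins 17–4.
Juno beats each rival — Granite (14–7), Apollo (11–10) — so Juno is the Condorcet winner.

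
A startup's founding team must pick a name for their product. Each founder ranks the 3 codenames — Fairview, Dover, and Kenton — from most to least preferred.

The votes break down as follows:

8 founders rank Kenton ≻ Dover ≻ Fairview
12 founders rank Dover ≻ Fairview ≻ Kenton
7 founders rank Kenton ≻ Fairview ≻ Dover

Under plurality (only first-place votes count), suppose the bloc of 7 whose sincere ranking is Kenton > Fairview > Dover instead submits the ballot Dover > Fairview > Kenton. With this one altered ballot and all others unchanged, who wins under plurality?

First-place totals with the altered ballot: Fairview 0, Dover 19, Kenton 8.
The switch changes the winner from Kenton to Dover.

Dover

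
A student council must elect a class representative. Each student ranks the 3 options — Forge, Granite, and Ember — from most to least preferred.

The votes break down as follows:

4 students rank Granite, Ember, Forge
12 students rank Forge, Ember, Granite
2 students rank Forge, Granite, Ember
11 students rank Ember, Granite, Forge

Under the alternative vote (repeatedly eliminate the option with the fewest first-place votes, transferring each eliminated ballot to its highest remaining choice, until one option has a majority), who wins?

Ember

Round 1: Forge 14, Ember 11, Granite 4. Granite has the fewest and is eliminated.
Round 2: Ember 15, Forge 14. Ember has a majority.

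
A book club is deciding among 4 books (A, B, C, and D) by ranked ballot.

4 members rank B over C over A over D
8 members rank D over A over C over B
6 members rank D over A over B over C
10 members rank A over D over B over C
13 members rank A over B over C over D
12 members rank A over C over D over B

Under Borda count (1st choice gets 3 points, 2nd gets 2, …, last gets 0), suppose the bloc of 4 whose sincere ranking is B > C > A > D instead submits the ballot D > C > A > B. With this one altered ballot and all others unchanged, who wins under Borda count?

A

Borda totals with the altered ballot: A 137, B 42, C 53, D 86.
The winner is unchanged: still A.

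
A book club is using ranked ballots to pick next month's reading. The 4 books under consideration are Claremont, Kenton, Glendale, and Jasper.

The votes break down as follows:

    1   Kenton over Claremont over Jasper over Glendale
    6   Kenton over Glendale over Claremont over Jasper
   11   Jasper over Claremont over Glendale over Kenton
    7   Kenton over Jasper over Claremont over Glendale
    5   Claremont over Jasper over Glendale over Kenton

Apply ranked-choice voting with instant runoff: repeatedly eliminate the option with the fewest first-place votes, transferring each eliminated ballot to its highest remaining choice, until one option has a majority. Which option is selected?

Round 1: Kenton 14, Jasper 11, Claremont 5, Glendale 0. Glendale has the fewest and is eliminated.
Round 2: Kenton 14, Jasper 11, Claremont 5. Claremont has the fewest and is eliminated.
Round 3: Jasper 16, Kenton 14. Jasper has a majority.

Jasper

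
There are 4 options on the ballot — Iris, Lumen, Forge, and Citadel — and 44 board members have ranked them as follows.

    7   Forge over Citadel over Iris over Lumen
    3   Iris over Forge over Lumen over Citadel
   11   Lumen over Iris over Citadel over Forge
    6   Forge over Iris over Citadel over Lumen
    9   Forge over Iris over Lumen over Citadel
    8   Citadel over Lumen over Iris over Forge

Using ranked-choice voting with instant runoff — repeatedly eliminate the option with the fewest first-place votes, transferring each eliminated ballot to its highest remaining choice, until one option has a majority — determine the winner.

Round 1: Forge 22, Lumen 11, Citadel 8, Iris 3. Iris has the fewest and is eliminated.
Round 2: Forge 25, Lumen 11, Citadel 8. Forge has a majority.

Forge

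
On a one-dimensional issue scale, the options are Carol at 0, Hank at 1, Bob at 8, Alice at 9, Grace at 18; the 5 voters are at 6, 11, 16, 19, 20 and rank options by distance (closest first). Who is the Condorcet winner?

With single-peaked preferences on a line, the Condorcet winner is the candidate closest to the median voter.
The median voter (position 16) is closest to Grace at 18.
Check: Grace vs Alice — voters closer to Grace: 3 of 5.

Grace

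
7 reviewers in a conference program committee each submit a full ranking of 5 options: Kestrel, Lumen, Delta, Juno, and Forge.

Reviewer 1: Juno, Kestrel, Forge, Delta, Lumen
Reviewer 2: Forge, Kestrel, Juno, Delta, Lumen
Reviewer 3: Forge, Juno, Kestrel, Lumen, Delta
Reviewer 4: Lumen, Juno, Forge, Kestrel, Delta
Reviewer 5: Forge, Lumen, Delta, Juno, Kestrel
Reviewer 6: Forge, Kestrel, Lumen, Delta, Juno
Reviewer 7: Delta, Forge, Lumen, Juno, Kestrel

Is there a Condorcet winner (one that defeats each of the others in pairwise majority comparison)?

Head-to-head results (7 voters total):
Kestrel vs Lumen: Kestrel wins 4–3.
Kestrel vs Delta: Kestrel wins 5–2.
Kestrel vs Juno: Juno wins 5–2.
Kestrel vs Forge: Forge wins 6–1.
Lumen vs Delta: Lumen wins 4–3.
Lumen vs Juno: Lumen wins 4–3.
Lumen vs Forge: Forge wins 6–1.
Delta vs Juno: Juno wins 4–3.
Delta vs Forge: Forge wins 6–1.
Juno vs Forge: Forge wins 5–2.
Forge beats each rival — Kestrel (6–1), Lumen (6–1), Delta (6–1), Juno (5–2) — so Forge is the Condorcet winner.

Yes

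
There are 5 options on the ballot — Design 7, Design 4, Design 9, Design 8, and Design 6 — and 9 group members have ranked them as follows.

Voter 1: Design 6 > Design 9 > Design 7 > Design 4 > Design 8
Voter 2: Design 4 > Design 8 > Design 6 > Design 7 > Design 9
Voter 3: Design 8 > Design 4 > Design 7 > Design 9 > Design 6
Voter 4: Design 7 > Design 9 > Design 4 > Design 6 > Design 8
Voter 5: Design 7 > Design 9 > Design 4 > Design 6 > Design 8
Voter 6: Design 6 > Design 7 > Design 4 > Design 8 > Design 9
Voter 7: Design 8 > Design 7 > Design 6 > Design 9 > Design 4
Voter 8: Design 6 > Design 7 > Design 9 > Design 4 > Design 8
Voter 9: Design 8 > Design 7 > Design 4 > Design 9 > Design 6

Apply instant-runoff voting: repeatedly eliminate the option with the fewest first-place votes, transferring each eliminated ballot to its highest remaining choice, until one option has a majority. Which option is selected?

Round 1: Design 8 3, Design 6 3, Design 7 2, Design 4 1, Design 9 0. Design 9 has the fewest and is eliminated.
Round 2: Design 8 3, Design 6 3, Design 7 2, Design 4 1. Design 4 has the fewest and is eliminated.
Round 3: Design 8 4, Design 6 3, Design 7 2. Design 7 has the fewest and is eliminated.
Round 4: Design 6 5, Design 8 4. Design 6 has a majority.

Design 6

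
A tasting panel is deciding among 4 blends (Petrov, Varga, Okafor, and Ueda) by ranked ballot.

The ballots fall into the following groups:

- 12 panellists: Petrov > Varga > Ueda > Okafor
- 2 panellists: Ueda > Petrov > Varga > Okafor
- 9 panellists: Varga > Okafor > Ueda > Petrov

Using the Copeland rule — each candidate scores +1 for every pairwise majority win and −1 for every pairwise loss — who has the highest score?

Pairwise results:
  Petrov vs Varga: Petrov wins 14–9.
  Petrov vs Okafor: Petrov wins 14–9.
  Petrov vs Ueda: Petrov wins 12–11.
  Varga vs Okafor: Varga wins 23–0.
  Varga vs Ueda: Varga wins 21–2.
  Okafor vs Ueda: Ueda wins 14–9.
Copeland scores (wins − losses):
  Petrov: 3 − 0 = 3
  Varga: 2 − 1 = 1
  Okafor: 0 − 3 = -3
  Ueda: 1 − 2 = -1
Petrov has the best Copeland score.

Petrov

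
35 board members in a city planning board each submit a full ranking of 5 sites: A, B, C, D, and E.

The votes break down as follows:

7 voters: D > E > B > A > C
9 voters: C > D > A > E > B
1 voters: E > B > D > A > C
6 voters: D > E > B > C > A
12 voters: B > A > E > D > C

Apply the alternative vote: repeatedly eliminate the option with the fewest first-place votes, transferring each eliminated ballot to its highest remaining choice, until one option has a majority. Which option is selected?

D

Round 1: D 13, B 12, C 9, E 1, A 0. A has the fewest and is eliminated.
Round 2: D 13, B 12, C 9, E 1. E has the fewest and is eliminated.
Round 3: B 13, D 13, C 9. C has the fewest and is eliminated.
Round 4: D 22, B 13. D has a majority.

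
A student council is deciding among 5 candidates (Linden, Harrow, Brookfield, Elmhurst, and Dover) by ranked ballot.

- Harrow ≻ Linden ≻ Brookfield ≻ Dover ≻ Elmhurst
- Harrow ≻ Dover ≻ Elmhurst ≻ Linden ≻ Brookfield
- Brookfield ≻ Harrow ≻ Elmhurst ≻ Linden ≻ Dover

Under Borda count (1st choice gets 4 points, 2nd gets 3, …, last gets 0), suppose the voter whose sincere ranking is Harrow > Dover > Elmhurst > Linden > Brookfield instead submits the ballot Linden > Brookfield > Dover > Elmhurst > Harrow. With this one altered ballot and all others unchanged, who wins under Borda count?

Brookfield

Borda totals with the altered ballot: Linden 8, Harrow 7, Brookfield 9, Elmhurst 3, Dover 3.
The switch changes the winner from Harrow to Brookfield.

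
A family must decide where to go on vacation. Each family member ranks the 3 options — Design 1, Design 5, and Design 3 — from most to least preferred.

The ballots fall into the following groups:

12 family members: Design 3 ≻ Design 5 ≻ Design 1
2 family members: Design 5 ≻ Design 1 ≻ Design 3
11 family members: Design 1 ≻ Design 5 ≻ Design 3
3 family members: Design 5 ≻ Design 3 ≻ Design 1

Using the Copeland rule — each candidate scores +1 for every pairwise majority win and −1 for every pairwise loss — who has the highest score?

Pairwise results:
  Design 1 vs Design 5: Design 5 wins 17–11.
  Design 1 vs Design 3: Design 3 wins 15–13.
  Design 5 vs Design 3: Design 5 wins 16–12.
Copeland scores (wins − losses):
  Design 1: 0 − 2 = -2
  Design 5: 2 − 0 = 2
  Design 3: 1 − 1 = 0
Design 5 has the best Copeland score.

Design 5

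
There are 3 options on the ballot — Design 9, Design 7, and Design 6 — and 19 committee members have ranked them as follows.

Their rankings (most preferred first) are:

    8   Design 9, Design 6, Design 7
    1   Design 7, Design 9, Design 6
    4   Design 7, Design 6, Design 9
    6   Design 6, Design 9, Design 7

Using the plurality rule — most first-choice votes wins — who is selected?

Design 9

First-place vote totals:
  Design 9: 8
  Design 7: 5
  Design 6: 6
Design 9 has the most first-place votes.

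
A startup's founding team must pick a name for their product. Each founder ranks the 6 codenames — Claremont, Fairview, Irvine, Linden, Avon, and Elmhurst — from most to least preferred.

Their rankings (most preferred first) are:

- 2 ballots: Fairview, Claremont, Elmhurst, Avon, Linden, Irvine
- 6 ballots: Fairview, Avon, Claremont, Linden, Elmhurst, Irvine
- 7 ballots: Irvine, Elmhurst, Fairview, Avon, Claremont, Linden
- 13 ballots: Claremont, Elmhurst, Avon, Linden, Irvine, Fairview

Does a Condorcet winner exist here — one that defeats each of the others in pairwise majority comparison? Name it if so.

Head-to-head results (28 voters total):
Claremont vs Fairview: Fairview wins 15–13.
Claremont vs Irvine: Claremont wins 21–7.
Claremont vs Linden: Claremont wins 28–0.
Claremont vs Avon: Claremont wins 15–13.
Claremont vs Elmhurst: Claremont wins 21–7.
Fairview vs Irvine: Irvine wins 20–8.
Fairview vs Linden: Fairview wins 15–13.
Fairview vs Avon: Fairview wins 15–13.
Fairview vs Elmhurst: Elmhurst wins 20–8.
Irvine vs Linden: Linden wins 21–7.
Irvine vs Avon: Avon wins 21–7.
Irvine vs Elmhurst: Elmhurst wins 21–7.
Linden vs Avon: Avon wins 28–0.
Linden vs Elmhurst: Elmhurst wins 22–6.
Avon vs Elmhurst: Elmhurst wins 22–6.
No candidate beats all others: Claremont beats Irvine beats Fairview beats Claremont, a majority cycle.

There is no Condorcet winner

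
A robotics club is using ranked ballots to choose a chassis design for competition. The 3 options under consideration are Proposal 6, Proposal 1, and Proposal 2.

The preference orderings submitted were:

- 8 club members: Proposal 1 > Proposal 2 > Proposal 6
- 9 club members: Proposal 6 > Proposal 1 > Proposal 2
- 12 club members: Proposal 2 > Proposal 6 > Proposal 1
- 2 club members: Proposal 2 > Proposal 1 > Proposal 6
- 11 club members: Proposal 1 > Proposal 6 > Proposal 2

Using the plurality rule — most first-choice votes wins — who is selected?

First-place vote totals:
  Proposal 6: 9
  Proposal 1: 19
  Proposal 2: 14
Proposal 1 has the most first-place votes.

Proposal 1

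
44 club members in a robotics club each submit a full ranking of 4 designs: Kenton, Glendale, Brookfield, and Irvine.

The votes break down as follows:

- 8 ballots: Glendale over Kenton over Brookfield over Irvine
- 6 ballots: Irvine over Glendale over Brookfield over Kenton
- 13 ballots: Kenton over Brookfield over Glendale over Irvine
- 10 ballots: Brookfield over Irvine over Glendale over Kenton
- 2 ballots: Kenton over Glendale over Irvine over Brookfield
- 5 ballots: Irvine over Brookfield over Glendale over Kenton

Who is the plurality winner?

First-place vote totals:
  Kenton: 15
  Glendale: 8
  Brookfield: 10
  Irvine: 11
Kenton has the most first-place votes.

Kenton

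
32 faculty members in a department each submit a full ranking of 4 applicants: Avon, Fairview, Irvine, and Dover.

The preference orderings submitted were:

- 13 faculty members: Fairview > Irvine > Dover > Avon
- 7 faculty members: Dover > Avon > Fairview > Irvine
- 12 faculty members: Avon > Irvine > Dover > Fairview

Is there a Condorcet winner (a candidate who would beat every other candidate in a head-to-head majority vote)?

No

Head-to-head results (32 voters total):
Avon vs Fairview: Avon wins 19–13.
Avon vs Irvine: Avon wins 19–13.
Avon vs Dover: Dover wins 20–12.
Fairview vs Irvine: Fairview wins 20–12.
Fairview vs Dover: Dover wins 19–13.
Irvine vs Dover: Irvine wins 25–7.
No candidate beats all others: Avon beats Irvine beats Dover beats Avon, a majority cycle.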